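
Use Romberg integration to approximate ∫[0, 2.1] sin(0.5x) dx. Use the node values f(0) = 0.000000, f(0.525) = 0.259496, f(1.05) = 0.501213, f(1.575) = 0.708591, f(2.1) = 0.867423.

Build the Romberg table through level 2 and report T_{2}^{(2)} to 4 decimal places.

T_{0}^{(0)} (trapezoid, 1 panel, h=2.1000): 0.910794
T_{1}^{(0)} (trapezoid, 2 panels, h=1.0500): 0.981671
T_{2}^{(0)} (trapezoid, 4 panels, h=0.5250): 0.999081
T_{1}^{(1)} = 0.981671 + (0.981671 − 0.910794)/3 = 1.005297
T_{2}^{(1)} = 0.999081 + (0.999081 − 0.981671)/3 = 1.004884
T_{2}^{(2)} = 1.004884 + (1.004884 − 1.005297)/15 = 1.004856

1.0049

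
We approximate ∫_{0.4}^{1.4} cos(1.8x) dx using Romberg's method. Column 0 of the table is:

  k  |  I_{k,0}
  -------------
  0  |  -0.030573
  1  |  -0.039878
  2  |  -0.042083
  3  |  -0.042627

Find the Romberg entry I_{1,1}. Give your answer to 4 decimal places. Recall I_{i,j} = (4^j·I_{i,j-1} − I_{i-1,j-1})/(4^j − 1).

-0.0430

Richardson extrapolation on the trapezoidal column (denominator 4−1=3):
I_{1,1} = -0.039878 + (-0.039878 − (-0.030573))/3 = -0.042980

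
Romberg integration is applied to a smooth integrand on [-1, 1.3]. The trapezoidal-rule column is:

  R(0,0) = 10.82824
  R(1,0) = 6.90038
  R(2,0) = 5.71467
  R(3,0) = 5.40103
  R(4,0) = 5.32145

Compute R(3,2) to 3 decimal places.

Richardson extrapolation on the trapezoidal column (denominator 4−1=3):
R(2,1) = 5.71467 + (5.71467 − 6.90038)/3 = 5.31943
R(3,1) = (4·5.40103 − 5.71467) / 3 = 5.29648
R(3,2) = 5.29648 + (5.29648 − 5.31943)/15 = 5.29495

5.295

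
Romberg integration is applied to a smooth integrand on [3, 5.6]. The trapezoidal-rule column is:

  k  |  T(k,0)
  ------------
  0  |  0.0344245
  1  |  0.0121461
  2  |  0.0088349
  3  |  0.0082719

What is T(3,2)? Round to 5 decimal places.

Richardson extrapolation on the trapezoidal column (denominator 4−1=3):
T(2,1) = (4·0.0088349 − 0.0121461) / 3 = 0.0077312
T(3,1) = 0.0082719 + (0.0082719 − 0.0088349)/3 = 0.0080842
T(3,2) = 0.0080842 + (0.0080842 − 0.0077312)/15 = 0.0081077
(Column j=1 coincides with Simpson's rule on the same nodes.)

0.00811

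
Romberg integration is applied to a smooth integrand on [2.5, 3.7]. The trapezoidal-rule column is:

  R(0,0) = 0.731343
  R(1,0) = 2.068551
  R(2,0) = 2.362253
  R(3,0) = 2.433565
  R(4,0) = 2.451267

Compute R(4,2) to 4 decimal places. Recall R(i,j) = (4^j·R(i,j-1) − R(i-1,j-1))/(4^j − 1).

Richardson extrapolation on the trapezoidal column (denominator 4−1=3):
R(3,1) = 2.433565 + (2.433565 − 2.362253)/3 = 2.457336
R(4,1) = 2.451267 + (2.451267 − 2.433565)/3 = 2.457168
R(4,2) = 2.457168 + (2.457168 − 2.457336)/15 = 2.457157
(Column j=1 coincides with Simpson's rule on the same nodes.)

2.4572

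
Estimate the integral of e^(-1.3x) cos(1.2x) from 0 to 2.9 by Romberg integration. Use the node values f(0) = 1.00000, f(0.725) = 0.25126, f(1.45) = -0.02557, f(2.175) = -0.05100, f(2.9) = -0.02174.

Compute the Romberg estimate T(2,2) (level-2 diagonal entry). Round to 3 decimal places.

0.417

T(0,0) (trapezoid, 1 panel, h=2.9000): 1.41848
T(1,0) (trapezoid, 2 panels, h=1.4500): 0.67216
T(2,0) (trapezoid, 4 panels, h=0.7250): 0.48127
T(1,1) = 0.67216 + (0.67216 − 1.41848)/3 = 0.42339
T(2,1) = 0.48127 + (0.48127 − 0.67216)/3 = 0.41764
T(2,2) = 0.41764 + (0.41764 − 0.42339)/15 = 0.41726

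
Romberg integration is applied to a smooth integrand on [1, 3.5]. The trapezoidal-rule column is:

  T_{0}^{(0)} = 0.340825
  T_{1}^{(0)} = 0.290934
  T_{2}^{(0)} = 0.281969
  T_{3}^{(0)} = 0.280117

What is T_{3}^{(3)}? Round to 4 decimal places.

0.2795

T_{1}^{(1)} = (4·0.290934 − 0.340825) / 3 = 0.274304
T_{2}^{(1)} = 0.281969 + (0.281969 − 0.290934)/3 = 0.278981
T_{3}^{(1)} = 0.280117 + (0.280117 − 0.281969)/3 = 0.279500
T_{2}^{(2)} = 0.278981 + (0.278981 − 0.274304)/15 = 0.279293
T_{3}^{(2)} = (16·0.279500 − 0.278981) / 15 = 0.279535
T_{3}^{(3)} = 0.279535 + (0.279535 − 0.279293)/63 = 0.279539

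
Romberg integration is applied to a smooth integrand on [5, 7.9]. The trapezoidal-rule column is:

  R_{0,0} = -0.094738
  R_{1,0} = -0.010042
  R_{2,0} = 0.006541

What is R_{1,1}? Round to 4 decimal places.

Richardson extrapolation on the trapezoidal column (denominator 4−1=3):
R_{1,1} = (4·(-0.010042) − (-0.094738)) / 3 = 0.018190
(Column j=1 coincides with Simpson's rule on the same nodes.)

0.0182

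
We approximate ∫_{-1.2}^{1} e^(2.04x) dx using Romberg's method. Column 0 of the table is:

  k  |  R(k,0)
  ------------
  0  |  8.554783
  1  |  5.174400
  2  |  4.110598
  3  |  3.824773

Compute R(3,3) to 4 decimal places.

R(1,1) = 5.174400 + (5.174400 − 8.554783)/3 = 4.047606
R(2,1) = (4·4.110598 − 5.174400) / 3 = 3.755997
R(3,1) = (4·3.824773 − 4.110598) / 3 = 3.729498
R(2,2) = 3.755997 + (3.755997 − 4.047606)/15 = 3.736556
R(3,2) = 3.729498 + (3.729498 − 3.755997)/15 = 3.727731
R(3,3) = (64·3.727731 − 3.736556) / 63 = 3.727591
(Column j=1 coincides with Simpson's rule on the same nodes.)

3.7276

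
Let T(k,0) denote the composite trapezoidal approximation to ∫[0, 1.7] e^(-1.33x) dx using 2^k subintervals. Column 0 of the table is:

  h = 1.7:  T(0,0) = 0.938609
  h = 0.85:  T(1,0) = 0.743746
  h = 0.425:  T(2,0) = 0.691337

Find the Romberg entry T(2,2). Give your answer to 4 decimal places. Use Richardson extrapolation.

0.6735

Richardson extrapolation on the trapezoidal column (denominator 4−1=3):
T(1,1) = 0.743746 + (0.743746 − 0.938609)/3 = 0.678792
T(2,1) = (4·0.691337 − 0.743746) / 3 = 0.673867
T(2,2) = 0.673867 + (0.673867 − 0.678792)/15 = 0.673539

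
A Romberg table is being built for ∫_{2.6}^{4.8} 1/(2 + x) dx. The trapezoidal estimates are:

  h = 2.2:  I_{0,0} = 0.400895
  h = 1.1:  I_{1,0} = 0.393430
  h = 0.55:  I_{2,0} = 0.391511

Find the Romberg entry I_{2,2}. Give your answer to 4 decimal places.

0.3909

Richardson extrapolation on the trapezoidal column (denominator 4−1=3):
I_{1,1} = (4·0.393430 − 0.400895) / 3 = 0.390942
I_{2,1} = 0.391511 + (0.391511 − 0.393430)/3 = 0.390871
I_{2,2} = 0.390871 + (0.390871 − 0.390942)/15 = 0.390866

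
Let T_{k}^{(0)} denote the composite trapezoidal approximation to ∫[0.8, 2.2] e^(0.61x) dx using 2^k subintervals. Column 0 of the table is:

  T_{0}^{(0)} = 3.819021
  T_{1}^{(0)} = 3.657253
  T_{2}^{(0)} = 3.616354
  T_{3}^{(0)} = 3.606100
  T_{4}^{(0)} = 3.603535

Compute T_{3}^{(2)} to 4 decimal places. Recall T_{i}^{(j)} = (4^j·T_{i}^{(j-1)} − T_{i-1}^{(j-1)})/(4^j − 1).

3.6027

T_{2}^{(1)} = 3.616354 + (3.616354 − 3.657253)/3 = 3.602721
T_{3}^{(1)} = 3.606100 + (3.606100 − 3.616354)/3 = 3.602682
T_{3}^{(2)} = (16·3.602682 − 3.602721) / 15 = 3.602679
(Column j=1 coincides with Simpson's rule on the same nodes.)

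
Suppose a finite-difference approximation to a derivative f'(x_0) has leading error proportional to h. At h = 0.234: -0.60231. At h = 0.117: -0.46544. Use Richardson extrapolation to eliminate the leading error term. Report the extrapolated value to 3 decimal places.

-0.329

The leading error scales as h; refining by a factor of 2 reduces it by 2^1 = 2.
Extrapolated value = (2·A(h/2) − A(h)) / (2 − 1)
= (2·(-0.46544) − (-0.60231)) / 1
= -0.32857 / 1 = -0.32857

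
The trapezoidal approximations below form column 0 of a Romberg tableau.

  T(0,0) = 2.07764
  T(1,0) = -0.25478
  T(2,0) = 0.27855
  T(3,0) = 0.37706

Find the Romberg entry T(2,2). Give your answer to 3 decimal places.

0.556

T(1,1) = (4·(-0.25478) − 2.07764) / 3 = -1.03225
T(2,1) = 0.27855 + (0.27855 − (-0.25478))/3 = 0.45633
T(2,2) = 0.45633 + (0.45633 − (-1.03225))/15 = 0.55557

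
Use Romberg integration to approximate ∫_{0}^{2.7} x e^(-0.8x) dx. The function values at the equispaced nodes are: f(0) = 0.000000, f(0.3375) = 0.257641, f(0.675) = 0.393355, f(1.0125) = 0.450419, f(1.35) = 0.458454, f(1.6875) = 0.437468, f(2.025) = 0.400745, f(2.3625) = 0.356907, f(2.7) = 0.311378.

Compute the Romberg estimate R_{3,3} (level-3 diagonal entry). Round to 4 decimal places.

R_{0,0} (trapezoid, 1 panel, h=2.7000): 0.420360
R_{1,0} (trapezoid, 2 panels, h=1.3500): 0.829093
R_{2,0} (trapezoid, 4 panels, h=0.6750): 0.950564
R_{3,0} (trapezoid, 8 panels, h=0.3375): 0.982354
R_{1,1} = 0.829093 + (0.829093 − 0.420360)/3 = 0.965337
R_{2,1} = 0.950564 + (0.950564 − 0.829093)/3 = 0.991054
R_{3,1} = 0.982354 + (0.982354 − 0.950564)/3 = 0.992951
R_{2,2} = 0.991054 + (0.991054 − 0.965337)/15 = 0.992768
R_{3,2} = 0.992951 + (0.992951 − 0.991054)/15 = 0.993077
R_{3,3} = 0.993077 + (0.993077 − 0.992768)/63 = 0.993082

0.9931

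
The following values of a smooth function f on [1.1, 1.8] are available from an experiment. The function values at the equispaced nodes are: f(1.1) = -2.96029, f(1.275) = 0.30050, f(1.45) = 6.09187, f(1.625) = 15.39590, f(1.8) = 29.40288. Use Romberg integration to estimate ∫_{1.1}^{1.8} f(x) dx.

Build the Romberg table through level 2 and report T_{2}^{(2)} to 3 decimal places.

5.915

T_{0}^{(0)} (trapezoid, 1 panel, h=0.7000): 9.25491
T_{1}^{(0)} (trapezoid, 2 panels, h=0.3500): 6.75961
T_{2}^{(0)} (trapezoid, 4 panels, h=0.1750): 6.12667
T_{1}^{(1)} = 6.75961 + (6.75961 − 9.25491)/3 = 5.92784
T_{2}^{(1)} = 6.12667 + (6.12667 − 6.75961)/3 = 5.91569
T_{2}^{(2)} = 5.91569 + (5.91569 − 5.92784)/15 = 5.91488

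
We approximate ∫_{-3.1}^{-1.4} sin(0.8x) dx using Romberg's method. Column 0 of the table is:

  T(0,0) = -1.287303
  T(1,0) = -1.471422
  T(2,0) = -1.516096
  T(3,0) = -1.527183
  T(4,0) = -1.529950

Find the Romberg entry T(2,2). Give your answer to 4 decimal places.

T(1,1) = (4·(-1.471422) − (-1.287303)) / 3 = -1.532795
T(2,1) = (4·(-1.516096) − (-1.471422)) / 3 = -1.530987
T(2,2) = -1.530987 + (-1.530987 − (-1.532795))/15 = -1.530866

-1.5309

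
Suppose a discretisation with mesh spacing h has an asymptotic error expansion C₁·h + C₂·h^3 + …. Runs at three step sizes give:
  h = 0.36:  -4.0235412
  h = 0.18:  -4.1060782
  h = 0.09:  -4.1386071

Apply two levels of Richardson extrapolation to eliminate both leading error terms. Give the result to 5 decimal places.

First eliminate the h term (factor 2^1 = 2):
  B₁ = (2·(-4.1060782) − (-4.0235412))/1 = -4.1886152
  B₂ = (2·(-4.1386071) − (-4.1060782))/1 = -4.1711360
Then eliminate the h^3 term (factor 2^3 = 8):
  (8·(-4.1711360) − (-4.1886152))/7 = -4.1686390

-4.16864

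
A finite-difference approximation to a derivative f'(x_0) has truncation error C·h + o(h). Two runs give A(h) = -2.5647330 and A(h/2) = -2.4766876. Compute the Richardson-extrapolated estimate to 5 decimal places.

-2.38864

Extrapolated value = (2·A(h/2) − A(h)) / (2 − 1)
= (2·(-2.4766876) − (-2.5647330)) / 1
= -2.3886422 / 1 = -2.3886422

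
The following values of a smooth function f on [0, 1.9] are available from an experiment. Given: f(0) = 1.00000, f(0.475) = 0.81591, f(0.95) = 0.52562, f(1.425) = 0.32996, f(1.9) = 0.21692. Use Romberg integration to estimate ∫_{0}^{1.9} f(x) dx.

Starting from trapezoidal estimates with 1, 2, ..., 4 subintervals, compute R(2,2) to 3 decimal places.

1.087

R(0,0) (trapezoid, 1 panel, h=1.9000): 1.15607
R(1,0) (trapezoid, 2 panels, h=0.9500): 1.07738
R(2,0) (trapezoid, 4 panels, h=0.4750): 1.08298
R(1,1) = 1.07738 + (1.07738 − 1.15607)/3 = 1.05115
R(2,1) = 1.08298 + (1.08298 − 1.07738)/3 = 1.08485
R(2,2) = 1.08485 + (1.08485 − 1.05115)/15 = 1.08710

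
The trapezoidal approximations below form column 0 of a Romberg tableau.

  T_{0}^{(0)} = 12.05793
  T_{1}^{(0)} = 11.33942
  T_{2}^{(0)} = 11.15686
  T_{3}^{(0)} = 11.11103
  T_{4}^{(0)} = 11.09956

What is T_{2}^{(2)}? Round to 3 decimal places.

T_{1}^{(1)} = (4·11.33942 − 12.05793) / 3 = 11.09992
T_{2}^{(1)} = 11.15686 + (11.15686 − 11.33942)/3 = 11.09601
T_{2}^{(2)} = (16·11.09601 − 11.09992) / 15 = 11.09575

11.096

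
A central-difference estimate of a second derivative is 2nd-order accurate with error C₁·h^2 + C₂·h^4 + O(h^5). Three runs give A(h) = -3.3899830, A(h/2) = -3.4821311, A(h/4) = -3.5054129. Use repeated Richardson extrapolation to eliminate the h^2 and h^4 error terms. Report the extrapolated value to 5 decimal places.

-3.51320

First eliminate the h^2 term (factor 2^2 = 4):
  B₁ = (4·(-3.4821311) − (-3.3899830))/3 = -3.5128471
  B₂ = (4·(-3.5054129) − (-3.4821311))/3 = -3.5131735
Then eliminate the h^4 term (factor 2^4 = 16):
  (16·(-3.5131735) − (-3.5128471))/15 = -3.5131953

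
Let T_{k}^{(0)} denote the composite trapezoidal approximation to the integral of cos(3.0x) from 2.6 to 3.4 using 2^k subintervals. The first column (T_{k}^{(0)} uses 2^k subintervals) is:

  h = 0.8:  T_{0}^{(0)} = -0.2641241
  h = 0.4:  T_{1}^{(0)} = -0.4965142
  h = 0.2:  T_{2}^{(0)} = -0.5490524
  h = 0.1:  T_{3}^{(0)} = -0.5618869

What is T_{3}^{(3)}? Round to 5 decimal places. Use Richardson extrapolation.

-0.56614

Richardson extrapolation on the trapezoidal column (denominator 4−1=3):
T_{1}^{(1)} = -0.4965142 + (-0.4965142 − (-0.2641241))/3 = -0.5739776
T_{2}^{(1)} = -0.5490524 + (-0.5490524 − (-0.4965142))/3 = -0.5665651
T_{3}^{(1)} = -0.5618869 + (-0.5618869 − (-0.5490524))/3 = -0.5661651
T_{2}^{(2)} = (16·(-0.5665651) − (-0.5739776)) / 15 = -0.5660709
T_{3}^{(2)} = -0.5661651 + (-0.5661651 − (-0.5665651))/15 = -0.5661384
T_{3}^{(3)} = (64·(-0.5661384) − (-0.5660709)) / 63 = -0.5661395
(Column j=1 coincides with Simpson's rule on the same nodes.)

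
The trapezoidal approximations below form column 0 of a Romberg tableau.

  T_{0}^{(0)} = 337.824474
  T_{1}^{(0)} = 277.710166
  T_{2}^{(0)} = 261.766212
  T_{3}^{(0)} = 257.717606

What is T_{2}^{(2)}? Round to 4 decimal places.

256.3702

T_{1}^{(1)} = 277.710166 + (277.710166 − 337.824474)/3 = 257.672063
T_{2}^{(1)} = (4·261.766212 − 277.710166) / 3 = 256.451561
T_{2}^{(2)} = (16·256.451561 − 257.672063) / 15 = 256.370194
(Column j=1 coincides with Simpson's rule on the same nodes.)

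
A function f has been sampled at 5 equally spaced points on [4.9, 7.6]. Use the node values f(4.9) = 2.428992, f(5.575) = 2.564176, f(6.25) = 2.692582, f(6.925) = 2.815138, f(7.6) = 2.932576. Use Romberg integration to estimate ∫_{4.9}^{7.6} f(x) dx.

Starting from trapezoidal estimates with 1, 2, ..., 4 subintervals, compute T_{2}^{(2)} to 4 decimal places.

T_{0}^{(0)} (trapezoid, 1 panel, h=2.7000): 7.238117
T_{1}^{(0)} (trapezoid, 2 panels, h=1.3500): 7.254044
T_{2}^{(0)} (trapezoid, 4 panels, h=0.6750): 7.258059
T_{1}^{(1)} = 7.254044 + (7.254044 − 7.238117)/3 = 7.259353
T_{2}^{(1)} = 7.258059 + (7.258059 − 7.254044)/3 = 7.259397
T_{2}^{(2)} = 7.259397 + (7.259397 − 7.259353)/15 = 7.259400

7.2594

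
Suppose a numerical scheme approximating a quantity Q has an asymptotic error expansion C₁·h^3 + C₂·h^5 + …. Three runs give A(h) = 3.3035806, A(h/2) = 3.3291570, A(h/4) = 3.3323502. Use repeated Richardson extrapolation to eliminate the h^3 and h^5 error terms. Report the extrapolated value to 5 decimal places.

3.33281

First eliminate the h^3 term (factor 2^3 = 8):
  B₁ = (8·3.3291570 − 3.3035806)/7 = 3.3328108
  B₂ = (8·3.3323502 − 3.3291570)/7 = 3.3328064
Then eliminate the h^5 term (factor 2^5 = 32):
  (32·3.3328064 − 3.3328108)/31 = 3.3328063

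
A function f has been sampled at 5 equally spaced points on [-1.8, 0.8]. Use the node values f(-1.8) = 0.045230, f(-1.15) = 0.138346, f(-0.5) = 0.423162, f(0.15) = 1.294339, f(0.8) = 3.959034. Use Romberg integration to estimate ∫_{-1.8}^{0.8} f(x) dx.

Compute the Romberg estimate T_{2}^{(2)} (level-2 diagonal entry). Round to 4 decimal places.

2.2809

T_{0}^{(0)} (trapezoid, 1 panel, h=2.6000): 5.205543
T_{1}^{(0)} (trapezoid, 2 panels, h=1.3000): 3.152882
T_{2}^{(0)} (trapezoid, 4 panels, h=0.6500): 2.507686
T_{1}^{(1)} = 3.152882 + (3.152882 − 5.205543)/3 = 2.468662
T_{2}^{(1)} = 2.507686 + (2.507686 − 3.152882)/3 = 2.292621
T_{2}^{(2)} = 2.292621 + (2.292621 − 2.468662)/15 = 2.280885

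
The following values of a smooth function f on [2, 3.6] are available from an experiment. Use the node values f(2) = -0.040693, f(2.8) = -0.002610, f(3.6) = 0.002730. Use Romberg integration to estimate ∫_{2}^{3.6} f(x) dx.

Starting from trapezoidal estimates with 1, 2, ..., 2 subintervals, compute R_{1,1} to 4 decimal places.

-0.0129

R_{0,0} (trapezoid, 1 panel, h=1.6000): -0.030370
R_{1,0} (trapezoid, 2 panels, h=0.8000): -0.017273
R_{1,1} = -0.017273 + (-0.017273 − (-0.030370))/3 = -0.012907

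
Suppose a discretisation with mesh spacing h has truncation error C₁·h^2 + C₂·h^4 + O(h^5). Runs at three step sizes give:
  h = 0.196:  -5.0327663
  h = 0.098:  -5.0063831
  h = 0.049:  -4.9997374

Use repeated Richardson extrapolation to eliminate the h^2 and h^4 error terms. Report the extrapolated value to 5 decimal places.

-4.99752

First eliminate the h^2 term (factor 2^2 = 4):
  B₁ = (4·(-5.0063831) − (-5.0327663))/3 = -4.9975887
  B₂ = (4·(-4.9997374) − (-5.0063831))/3 = -4.9975222
Then eliminate the h^4 term (factor 2^4 = 16):
  (16·(-4.9975222) − (-4.9975887))/15 = -4.9975178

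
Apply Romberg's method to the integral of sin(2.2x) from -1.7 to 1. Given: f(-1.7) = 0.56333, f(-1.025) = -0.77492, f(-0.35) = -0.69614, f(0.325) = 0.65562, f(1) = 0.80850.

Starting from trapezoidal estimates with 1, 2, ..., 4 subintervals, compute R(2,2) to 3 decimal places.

R(0,0) (trapezoid, 1 panel, h=2.7000): 1.85197
R(1,0) (trapezoid, 2 panels, h=1.3500): -0.01380
R(2,0) (trapezoid, 4 panels, h=0.6750): -0.08743
R(1,1) = -0.01380 + (-0.01380 − 1.85197)/3 = -0.63572
R(2,1) = -0.08743 + (-0.08743 − (-0.01380))/3 = -0.11197
R(2,2) = -0.11197 + (-0.11197 − (-0.63572))/15 = -0.07705

-0.077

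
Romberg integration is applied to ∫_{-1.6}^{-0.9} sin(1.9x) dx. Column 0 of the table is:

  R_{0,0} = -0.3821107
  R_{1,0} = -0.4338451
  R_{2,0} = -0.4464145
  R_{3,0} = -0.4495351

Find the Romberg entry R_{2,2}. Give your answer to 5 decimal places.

Richardson extrapolation on the trapezoidal column (denominator 4−1=3):
R_{1,1} = -0.4338451 + (-0.4338451 − (-0.3821107))/3 = -0.4510899
R_{2,1} = -0.4464145 + (-0.4464145 − (-0.4338451))/3 = -0.4506043
R_{2,2} = -0.4506043 + (-0.4506043 − (-0.4510899))/15 = -0.4505719

-0.45057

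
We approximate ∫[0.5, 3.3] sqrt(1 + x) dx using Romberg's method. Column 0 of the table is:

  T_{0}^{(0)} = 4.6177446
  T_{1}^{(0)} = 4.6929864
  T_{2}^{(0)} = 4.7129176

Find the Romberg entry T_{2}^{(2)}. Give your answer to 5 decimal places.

4.71966

Richardson extrapolation on the trapezoidal column (denominator 4−1=3):
T_{1}^{(1)} = 4.6929864 + (4.6929864 − 4.6177446)/3 = 4.7180670
T_{2}^{(1)} = (4·4.7129176 − 4.6929864) / 3 = 4.7195613
T_{2}^{(2)} = (16·4.7195613 − 4.7180670) / 15 = 4.7196609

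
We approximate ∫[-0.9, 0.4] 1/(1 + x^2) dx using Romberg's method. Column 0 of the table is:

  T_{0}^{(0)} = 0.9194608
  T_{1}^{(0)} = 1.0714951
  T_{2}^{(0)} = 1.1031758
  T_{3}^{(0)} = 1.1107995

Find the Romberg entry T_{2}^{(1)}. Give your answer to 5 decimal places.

T_{2}^{(1)} = 1.1031758 + (1.1031758 − 1.0714951)/3 = 1.1137360

1.11374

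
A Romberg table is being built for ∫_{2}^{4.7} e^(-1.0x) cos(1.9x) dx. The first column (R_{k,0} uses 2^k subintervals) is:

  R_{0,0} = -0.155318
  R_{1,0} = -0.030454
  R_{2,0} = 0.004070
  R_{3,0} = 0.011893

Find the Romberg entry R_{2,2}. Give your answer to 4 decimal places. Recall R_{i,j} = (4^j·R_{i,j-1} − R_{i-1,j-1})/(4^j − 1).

0.0159

Richardson extrapolation on the trapezoidal column (denominator 4−1=3):
R_{1,1} = -0.030454 + (-0.030454 − (-0.155318))/3 = 0.011167
R_{2,1} = (4·0.004070 − (-0.030454)) / 3 = 0.015578
R_{2,2} = (16·0.015578 − 0.011167) / 15 = 0.015872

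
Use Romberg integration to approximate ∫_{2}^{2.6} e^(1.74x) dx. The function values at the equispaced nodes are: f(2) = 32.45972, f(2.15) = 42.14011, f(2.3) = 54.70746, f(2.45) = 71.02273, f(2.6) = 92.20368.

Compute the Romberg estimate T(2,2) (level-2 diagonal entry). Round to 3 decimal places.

T(0,0) (trapezoid, 1 panel, h=0.6000): 37.39902
T(1,0) (trapezoid, 2 panels, h=0.3000): 35.11175
T(2,0) (trapezoid, 4 panels, h=0.1500): 34.53030
T(1,1) = 35.11175 + (35.11175 − 37.39902)/3 = 34.34933
T(2,1) = 34.53030 + (34.53030 − 35.11175)/3 = 34.33648
T(2,2) = 34.33648 + (34.33648 − 34.34933)/15 = 34.33562

34.336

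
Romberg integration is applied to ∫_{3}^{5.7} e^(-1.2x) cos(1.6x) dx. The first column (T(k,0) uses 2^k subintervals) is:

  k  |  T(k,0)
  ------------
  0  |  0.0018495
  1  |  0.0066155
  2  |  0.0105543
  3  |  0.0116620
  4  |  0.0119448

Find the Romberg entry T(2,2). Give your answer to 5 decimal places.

T(1,1) = (4·0.0066155 − 0.0018495) / 3 = 0.0082042
T(2,1) = 0.0105543 + (0.0105543 − 0.0066155)/3 = 0.0118672
T(2,2) = 0.0118672 + (0.0118672 − 0.0082042)/15 = 0.0121114

0.01211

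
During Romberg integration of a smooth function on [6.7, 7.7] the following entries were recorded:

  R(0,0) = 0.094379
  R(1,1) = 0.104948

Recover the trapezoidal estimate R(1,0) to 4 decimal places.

From R(1,1) = (4·R(1,0) − R(0,0))/3, solve for R(1,0):
4·R(1,0) = 3·0.104948 + 0.094379 = 0.409223
R(1,0) = 0.102306

0.1023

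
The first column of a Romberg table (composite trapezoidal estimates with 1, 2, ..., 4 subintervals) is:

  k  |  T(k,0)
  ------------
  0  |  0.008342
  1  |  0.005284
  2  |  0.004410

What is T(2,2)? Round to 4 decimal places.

0.0041

T(1,1) = (4·0.005284 − 0.008342) / 3 = 0.004265
T(2,1) = (4·0.004410 − 0.005284) / 3 = 0.004119
T(2,2) = 0.004119 + (0.004119 − 0.004265)/15 = 0.004109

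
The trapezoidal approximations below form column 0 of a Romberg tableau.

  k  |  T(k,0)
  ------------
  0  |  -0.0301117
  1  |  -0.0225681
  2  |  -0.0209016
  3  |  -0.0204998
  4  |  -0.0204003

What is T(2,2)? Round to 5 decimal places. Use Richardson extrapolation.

Richardson extrapolation on the trapezoidal column (denominator 4−1=3):
T(1,1) = -0.0225681 + (-0.0225681 − (-0.0301117))/3 = -0.0200536
T(2,1) = (4·(-0.0209016) − (-0.0225681)) / 3 = -0.0203461
T(2,2) = -0.0203461 + (-0.0203461 − (-0.0200536))/15 = -0.0203656

-0.02037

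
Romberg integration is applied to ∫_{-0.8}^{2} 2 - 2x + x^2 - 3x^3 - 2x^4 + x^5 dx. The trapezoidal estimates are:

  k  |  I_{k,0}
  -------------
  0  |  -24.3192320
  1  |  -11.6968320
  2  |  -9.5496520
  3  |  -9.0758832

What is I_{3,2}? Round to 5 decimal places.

Richardson extrapolation on the trapezoidal column (denominator 4−1=3):
I_{2,1} = (4·(-9.5496520) − (-11.6968320)) / 3 = -8.8339253
I_{3,1} = -9.0758832 + (-9.0758832 − (-9.5496520))/3 = -8.9179603
I_{3,2} = -8.9179603 + (-8.9179603 − (-8.8339253))/15 = -8.9235626
(Column j=1 coincides with Simpson's rule on the same nodes.)

-8.92356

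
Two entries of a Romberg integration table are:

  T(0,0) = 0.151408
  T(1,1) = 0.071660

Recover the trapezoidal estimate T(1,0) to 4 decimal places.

0.0916

From T(1,1) = (4·T(1,0) − T(0,0))/3, solve for T(1,0):
4·T(1,0) = 3·0.071660 + 0.151408 = 0.366388
T(1,0) = 0.091597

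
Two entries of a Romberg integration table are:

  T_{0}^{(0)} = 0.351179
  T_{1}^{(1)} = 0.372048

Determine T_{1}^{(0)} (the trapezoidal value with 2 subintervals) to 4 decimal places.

0.3668

From T_{1}^{(1)} = (4·T_{1}^{(0)} − T_{0}^{(0)})/3, solve for T_{1}^{(0)}:
4·T_{1}^{(0)} = 3·0.372048 + 0.351179 = 1.467323
T_{1}^{(0)} = 0.366831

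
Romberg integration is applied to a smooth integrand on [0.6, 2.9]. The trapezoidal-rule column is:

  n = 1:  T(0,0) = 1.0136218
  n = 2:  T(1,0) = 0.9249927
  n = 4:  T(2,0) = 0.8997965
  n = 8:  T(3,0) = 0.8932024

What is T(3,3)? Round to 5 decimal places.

0.89098

Richardson extrapolation on the trapezoidal column (denominator 4−1=3):
T(1,1) = 0.9249927 + (0.9249927 − 1.0136218)/3 = 0.8954497
T(2,1) = (4·0.8997965 − 0.9249927) / 3 = 0.8913978
T(3,1) = (4·0.8932024 − 0.8997965) / 3 = 0.8910044
T(2,2) = 0.8913978 + (0.8913978 − 0.8954497)/15 = 0.8911277
T(3,2) = 0.8910044 + (0.8910044 − 0.8913978)/15 = 0.8909782
T(3,3) = (64·0.8909782 − 0.8911277) / 63 = 0.8909758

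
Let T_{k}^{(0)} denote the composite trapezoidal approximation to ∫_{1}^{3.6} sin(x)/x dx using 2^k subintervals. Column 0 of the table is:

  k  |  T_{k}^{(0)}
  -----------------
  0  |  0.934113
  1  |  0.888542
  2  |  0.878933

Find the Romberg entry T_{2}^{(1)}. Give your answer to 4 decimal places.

T_{2}^{(1)} = 0.878933 + (0.878933 − 0.888542)/3 = 0.875730

0.8757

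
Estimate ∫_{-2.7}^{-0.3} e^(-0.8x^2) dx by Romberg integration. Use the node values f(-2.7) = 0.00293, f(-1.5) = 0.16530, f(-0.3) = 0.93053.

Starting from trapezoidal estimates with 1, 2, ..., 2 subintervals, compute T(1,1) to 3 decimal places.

0.638

T(0,0) (trapezoid, 1 panel, h=2.4000): 1.12015
T(1,0) (trapezoid, 2 panels, h=1.2000): 0.75844
T(1,1) = 0.75844 + (0.75844 − 1.12015)/3 = 0.63787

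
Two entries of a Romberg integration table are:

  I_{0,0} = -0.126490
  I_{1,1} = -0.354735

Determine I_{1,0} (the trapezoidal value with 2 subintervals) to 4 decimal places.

-0.2977

From I_{1,1} = (4·I_{1,0} − I_{0,0})/3, solve for I_{1,0}:
4·I_{1,0} = 3·(-0.354735) + (-0.126490) = -1.190695
I_{1,0} = -0.297674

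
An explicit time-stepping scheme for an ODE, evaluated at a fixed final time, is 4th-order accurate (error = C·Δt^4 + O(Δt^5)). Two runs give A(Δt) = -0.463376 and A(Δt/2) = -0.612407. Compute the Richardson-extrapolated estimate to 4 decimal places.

-0.6223

Extrapolated value = (16·A(Δt/2) − A(Δt)) / (16 − 1)
= (16·(-0.612407) − (-0.463376)) / 15
= -9.335136 / 15 = -0.622342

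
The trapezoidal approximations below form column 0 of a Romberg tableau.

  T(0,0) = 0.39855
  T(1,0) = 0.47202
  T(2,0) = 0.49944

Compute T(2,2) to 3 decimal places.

T(1,1) = 0.47202 + (0.47202 − 0.39855)/3 = 0.49651
T(2,1) = (4·0.49944 − 0.47202) / 3 = 0.50858
T(2,2) = (16·0.50858 − 0.49651) / 15 = 0.50938

0.509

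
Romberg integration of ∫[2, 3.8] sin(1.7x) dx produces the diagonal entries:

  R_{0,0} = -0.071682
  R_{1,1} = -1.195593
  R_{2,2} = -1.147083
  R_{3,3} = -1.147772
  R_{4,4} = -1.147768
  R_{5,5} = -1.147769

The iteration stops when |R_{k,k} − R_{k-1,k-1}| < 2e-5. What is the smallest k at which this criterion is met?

k = 4

|R_{1,1} − R_{0,0}| = 1.123911 ≥ 2e-5
|R_{2,2} − R_{1,1}| = 0.048510 ≥ 2e-5
|R_{3,3} − R_{2,2}| = 0.000689 ≥ 2e-5
|R_{4,4} − R_{3,3}| = 0.000004 < 2e-5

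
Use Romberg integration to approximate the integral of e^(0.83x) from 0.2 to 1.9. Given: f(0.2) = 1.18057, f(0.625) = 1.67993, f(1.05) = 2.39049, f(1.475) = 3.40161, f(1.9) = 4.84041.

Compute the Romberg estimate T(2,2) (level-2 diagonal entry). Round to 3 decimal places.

4.409

T(0,0) (trapezoid, 1 panel, h=1.7000): 5.11783
T(1,0) (trapezoid, 2 panels, h=0.8500): 4.59083
T(2,0) (trapezoid, 4 panels, h=0.4250): 4.45507
T(1,1) = 4.59083 + (4.59083 − 5.11783)/3 = 4.41516
T(2,1) = 4.45507 + (4.45507 − 4.59083)/3 = 4.40982
T(2,2) = 4.40982 + (4.40982 − 4.41516)/15 = 4.40946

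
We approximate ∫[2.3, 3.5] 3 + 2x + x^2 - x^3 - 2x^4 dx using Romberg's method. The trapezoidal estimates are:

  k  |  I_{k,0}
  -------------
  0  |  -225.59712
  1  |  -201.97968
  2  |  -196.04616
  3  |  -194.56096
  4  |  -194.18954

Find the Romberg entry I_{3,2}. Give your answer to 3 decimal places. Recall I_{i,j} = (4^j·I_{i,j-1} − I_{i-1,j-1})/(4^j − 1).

Richardson extrapolation on the trapezoidal column (denominator 4−1=3):
I_{2,1} = -196.04616 + (-196.04616 − (-201.97968))/3 = -194.06832
I_{3,1} = (4·(-194.56096) − (-196.04616)) / 3 = -194.06589
I_{3,2} = -194.06589 + (-194.06589 − (-194.06832))/15 = -194.06573

-194.066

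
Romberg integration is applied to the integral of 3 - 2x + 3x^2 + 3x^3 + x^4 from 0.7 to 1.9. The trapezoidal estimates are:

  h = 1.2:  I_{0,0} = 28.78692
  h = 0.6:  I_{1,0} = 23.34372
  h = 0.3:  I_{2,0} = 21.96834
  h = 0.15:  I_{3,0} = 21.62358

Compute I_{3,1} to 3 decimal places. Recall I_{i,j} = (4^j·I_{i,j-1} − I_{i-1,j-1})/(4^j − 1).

I_{3,1} = (4·21.62358 − 21.96834) / 3 = 21.50866

21.509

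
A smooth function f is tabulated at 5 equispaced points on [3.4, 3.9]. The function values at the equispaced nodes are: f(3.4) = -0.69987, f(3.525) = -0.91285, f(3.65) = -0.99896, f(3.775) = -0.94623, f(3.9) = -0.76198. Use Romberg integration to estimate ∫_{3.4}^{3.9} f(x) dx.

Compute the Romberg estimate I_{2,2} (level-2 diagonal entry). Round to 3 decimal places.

-0.454

I_{0,0} (trapezoid, 1 panel, h=0.5000): -0.36546
I_{1,0} (trapezoid, 2 panels, h=0.2500): -0.43247
I_{2,0} (trapezoid, 4 panels, h=0.1250): -0.44862
I_{1,1} = -0.43247 + (-0.43247 − (-0.36546))/3 = -0.45481
I_{2,1} = -0.44862 + (-0.44862 − (-0.43247))/3 = -0.45400
I_{2,2} = -0.45400 + (-0.45400 − (-0.45481))/15 = -0.45395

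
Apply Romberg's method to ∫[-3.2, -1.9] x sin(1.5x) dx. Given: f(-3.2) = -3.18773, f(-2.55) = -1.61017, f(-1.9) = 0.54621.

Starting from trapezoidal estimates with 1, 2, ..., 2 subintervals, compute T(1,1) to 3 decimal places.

T(0,0) (trapezoid, 1 panel, h=1.3000): -1.71699
T(1,0) (trapezoid, 2 panels, h=0.6500): -1.90510
T(1,1) = -1.90510 + (-1.90510 − (-1.71699))/3 = -1.96780

-1.968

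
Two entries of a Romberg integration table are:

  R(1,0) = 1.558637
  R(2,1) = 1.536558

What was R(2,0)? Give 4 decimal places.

1.5421

From R(2,1) = (4·R(2,0) − R(1,0))/3, solve for R(2,0):
4·R(2,0) = 3·1.536558 + 1.558637 = 6.168311
R(2,0) = 1.542078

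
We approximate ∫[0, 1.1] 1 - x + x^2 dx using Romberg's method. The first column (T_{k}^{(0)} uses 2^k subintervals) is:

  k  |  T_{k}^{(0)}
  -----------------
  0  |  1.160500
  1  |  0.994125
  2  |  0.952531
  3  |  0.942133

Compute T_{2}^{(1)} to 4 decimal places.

Richardson extrapolation on the trapezoidal column (denominator 4−1=3):
T_{2}^{(1)} = (4·0.952531 − 0.994125) / 3 = 0.938666

0.9387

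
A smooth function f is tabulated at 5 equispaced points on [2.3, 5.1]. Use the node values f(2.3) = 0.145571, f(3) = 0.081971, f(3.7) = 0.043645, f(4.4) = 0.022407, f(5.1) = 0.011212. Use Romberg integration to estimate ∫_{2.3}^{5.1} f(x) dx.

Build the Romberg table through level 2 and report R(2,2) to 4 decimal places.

0.1544

R(0,0) (trapezoid, 1 panel, h=2.8000): 0.219496
R(1,0) (trapezoid, 2 panels, h=1.4000): 0.170851
R(2,0) (trapezoid, 4 panels, h=0.7000): 0.158490
R(1,1) = 0.170851 + (0.170851 − 0.219496)/3 = 0.154636
R(2,1) = 0.158490 + (0.158490 − 0.170851)/3 = 0.154370
R(2,2) = 0.154370 + (0.154370 − 0.154636)/15 = 0.154352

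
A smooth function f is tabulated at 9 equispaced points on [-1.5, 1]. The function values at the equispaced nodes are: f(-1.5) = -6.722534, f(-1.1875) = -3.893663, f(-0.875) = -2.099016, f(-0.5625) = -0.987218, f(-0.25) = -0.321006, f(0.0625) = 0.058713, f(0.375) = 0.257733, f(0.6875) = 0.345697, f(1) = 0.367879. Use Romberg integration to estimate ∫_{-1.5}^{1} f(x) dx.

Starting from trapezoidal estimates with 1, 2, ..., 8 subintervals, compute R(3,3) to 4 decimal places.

-2.9766

R(0,0) (trapezoid, 1 panel, h=2.5000): -7.943319
R(1,0) (trapezoid, 2 panels, h=1.2500): -4.372917
R(2,0) (trapezoid, 4 panels, h=0.6250): -3.337260
R(3,0) (trapezoid, 8 panels, h=0.3125): -3.067527
R(1,1) = -4.372917 + (-4.372917 − (-7.943319))/3 = -3.182783
R(2,1) = -3.337260 + (-3.337260 − (-4.372917))/3 = -2.992041
R(3,1) = -3.067527 + (-3.067527 − (-3.337260))/3 = -2.977616
R(2,2) = -2.992041 + (-2.992041 − (-3.182783))/15 = -2.979325
R(3,2) = -2.977616 + (-2.977616 − (-2.992041))/15 = -2.976654
R(3,3) = -2.976654 + (-2.976654 − (-2.979325))/63 = -2.976612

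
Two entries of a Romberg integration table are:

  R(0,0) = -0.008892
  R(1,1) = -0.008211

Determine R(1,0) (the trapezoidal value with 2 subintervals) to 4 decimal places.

-0.0084

From R(1,1) = (4·R(1,0) − R(0,0))/3, solve for R(1,0):
4·R(1,0) = 3·(-0.008211) + (-0.008892) = -0.033525
R(1,0) = -0.008381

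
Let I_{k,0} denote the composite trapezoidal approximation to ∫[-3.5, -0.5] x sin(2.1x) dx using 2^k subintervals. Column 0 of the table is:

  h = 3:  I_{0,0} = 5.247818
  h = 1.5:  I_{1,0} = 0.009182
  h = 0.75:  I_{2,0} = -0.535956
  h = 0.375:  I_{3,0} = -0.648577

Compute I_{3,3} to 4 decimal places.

-0.6846

Richardson extrapolation on the trapezoidal column (denominator 4−1=3):
I_{1,1} = (4·0.009182 − 5.247818) / 3 = -1.737030
I_{2,1} = (4·(-0.535956) − 0.009182) / 3 = -0.717669
I_{3,1} = (4·(-0.648577) − (-0.535956)) / 3 = -0.686117
I_{2,2} = (16·(-0.717669) − (-1.737030)) / 15 = -0.649712
I_{3,2} = -0.686117 + (-0.686117 − (-0.717669))/15 = -0.684014
I_{3,3} = -0.684014 + (-0.684014 − (-0.649712))/63 = -0.684558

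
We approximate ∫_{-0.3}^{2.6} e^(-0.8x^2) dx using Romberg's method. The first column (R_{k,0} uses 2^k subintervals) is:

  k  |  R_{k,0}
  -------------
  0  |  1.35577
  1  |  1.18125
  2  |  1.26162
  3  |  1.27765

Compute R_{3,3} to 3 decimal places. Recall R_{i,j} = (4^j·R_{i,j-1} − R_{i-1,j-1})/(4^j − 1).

Richardson extrapolation on the trapezoidal column (denominator 4−1=3):
R_{1,1} = (4·1.18125 − 1.35577) / 3 = 1.12308
R_{2,1} = (4·1.26162 − 1.18125) / 3 = 1.28841
R_{3,1} = (4·1.27765 − 1.26162) / 3 = 1.28299
R_{2,2} = 1.28841 + (1.28841 − 1.12308)/15 = 1.29943
R_{3,2} = (16·1.28299 − 1.28841) / 15 = 1.28263
R_{3,3} = (64·1.28263 − 1.29943) / 63 = 1.28236

1.282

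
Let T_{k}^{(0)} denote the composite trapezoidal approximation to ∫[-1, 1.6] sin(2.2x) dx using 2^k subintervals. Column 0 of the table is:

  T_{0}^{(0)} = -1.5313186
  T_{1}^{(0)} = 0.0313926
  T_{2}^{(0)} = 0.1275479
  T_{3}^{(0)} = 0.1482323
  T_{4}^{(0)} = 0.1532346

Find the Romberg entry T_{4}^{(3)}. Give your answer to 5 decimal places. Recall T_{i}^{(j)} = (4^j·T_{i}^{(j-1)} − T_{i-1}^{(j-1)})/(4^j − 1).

0.15489

T_{2}^{(1)} = 0.1275479 + (0.1275479 − 0.0313926)/3 = 0.1595997
T_{3}^{(1)} = (4·0.1482323 − 0.1275479) / 3 = 0.1551271
T_{4}^{(1)} = 0.1532346 + (0.1532346 − 0.1482323)/3 = 0.1549020
T_{3}^{(2)} = 0.1551271 + (0.1551271 − 0.1595997)/15 = 0.1548289
T_{4}^{(2)} = 0.1549020 + (0.1549020 − 0.1551271)/15 = 0.1548870
T_{4}^{(3)} = 0.1548870 + (0.1548870 − 0.1548289)/63 = 0.1548879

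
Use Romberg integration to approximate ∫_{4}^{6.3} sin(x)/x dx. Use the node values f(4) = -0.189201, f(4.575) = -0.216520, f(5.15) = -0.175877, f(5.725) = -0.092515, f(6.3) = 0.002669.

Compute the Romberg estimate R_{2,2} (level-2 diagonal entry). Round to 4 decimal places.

R_{0,0} (trapezoid, 1 panel, h=2.3000): -0.214512
R_{1,0} (trapezoid, 2 panels, h=1.1500): -0.309514
R_{2,0} (trapezoid, 4 panels, h=0.5750): -0.332452
R_{1,1} = -0.309514 + (-0.309514 − (-0.214512))/3 = -0.341181
R_{2,1} = -0.332452 + (-0.332452 − (-0.309514))/3 = -0.340098
R_{2,2} = -0.340098 + (-0.340098 − (-0.341181))/15 = -0.340026

-0.3400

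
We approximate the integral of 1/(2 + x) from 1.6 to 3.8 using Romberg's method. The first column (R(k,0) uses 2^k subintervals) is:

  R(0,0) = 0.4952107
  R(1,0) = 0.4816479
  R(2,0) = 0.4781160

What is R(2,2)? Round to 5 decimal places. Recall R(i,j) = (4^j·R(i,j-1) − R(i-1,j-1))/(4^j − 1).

0.47693

Richardson extrapolation on the trapezoidal column (denominator 4−1=3):
R(1,1) = 0.4816479 + (0.4816479 − 0.4952107)/3 = 0.4771270
R(2,1) = 0.4781160 + (0.4781160 − 0.4816479)/3 = 0.4769387
R(2,2) = 0.4769387 + (0.4769387 − 0.4771270)/15 = 0.4769261
(Column j=1 coincides with Simpson's rule on the same nodes.)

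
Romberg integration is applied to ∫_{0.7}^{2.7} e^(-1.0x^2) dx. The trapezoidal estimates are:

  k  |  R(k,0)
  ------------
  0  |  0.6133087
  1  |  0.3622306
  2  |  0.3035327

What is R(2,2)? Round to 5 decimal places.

0.28433

R(1,1) = (4·0.3622306 − 0.6133087) / 3 = 0.2785379
R(2,1) = (4·0.3035327 − 0.3622306) / 3 = 0.2839667
R(2,2) = (16·0.2839667 − 0.2785379) / 15 = 0.2843286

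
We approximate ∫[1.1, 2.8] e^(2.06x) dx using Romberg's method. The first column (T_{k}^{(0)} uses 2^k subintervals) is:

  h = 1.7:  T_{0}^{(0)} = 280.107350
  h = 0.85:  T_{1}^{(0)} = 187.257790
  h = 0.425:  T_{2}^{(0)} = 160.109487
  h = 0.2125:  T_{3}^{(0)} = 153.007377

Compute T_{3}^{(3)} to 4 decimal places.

150.6104

Richardson extrapolation on the trapezoidal column (denominator 4−1=3):
T_{1}^{(1)} = 187.257790 + (187.257790 − 280.107350)/3 = 156.307937
T_{2}^{(1)} = 160.109487 + (160.109487 − 187.257790)/3 = 151.060053
T_{3}^{(1)} = 153.007377 + (153.007377 − 160.109487)/3 = 150.640007
T_{2}^{(2)} = 151.060053 + (151.060053 − 156.307937)/15 = 150.710194
T_{3}^{(2)} = 150.640007 + (150.640007 − 151.060053)/15 = 150.612004
T_{3}^{(3)} = (64·150.612004 − 150.710194) / 63 = 150.610445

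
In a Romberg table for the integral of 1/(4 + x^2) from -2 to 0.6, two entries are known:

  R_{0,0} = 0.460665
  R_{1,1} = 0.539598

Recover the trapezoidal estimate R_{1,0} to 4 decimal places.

0.5199

From R_{1,1} = (4·R_{1,0} − R_{0,0})/3, solve for R_{1,0}:
4·R_{1,0} = 3·0.539598 + 0.460665 = 2.079459
R_{1,0} = 0.519865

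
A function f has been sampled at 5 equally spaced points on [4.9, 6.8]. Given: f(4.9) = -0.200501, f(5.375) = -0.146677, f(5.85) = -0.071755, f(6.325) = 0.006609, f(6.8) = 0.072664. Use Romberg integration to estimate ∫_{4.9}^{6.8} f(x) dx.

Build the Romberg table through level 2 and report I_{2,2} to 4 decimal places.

I_{0,0} (trapezoid, 1 panel, h=1.9000): -0.121445
I_{1,0} (trapezoid, 2 panels, h=0.9500): -0.128890
I_{2,0} (trapezoid, 4 panels, h=0.4750): -0.130977
I_{1,1} = -0.128890 + (-0.128890 − (-0.121445))/3 = -0.131372
I_{2,1} = -0.130977 + (-0.130977 − (-0.128890))/3 = -0.131673
I_{2,2} = -0.131673 + (-0.131673 − (-0.131372))/15 = -0.131693

-0.1317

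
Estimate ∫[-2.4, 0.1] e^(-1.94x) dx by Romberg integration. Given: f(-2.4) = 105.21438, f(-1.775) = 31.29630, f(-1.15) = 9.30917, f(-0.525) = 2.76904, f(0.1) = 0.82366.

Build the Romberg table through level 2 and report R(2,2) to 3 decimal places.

54.002

R(0,0) (trapezoid, 1 panel, h=2.5000): 132.54755
R(1,0) (trapezoid, 2 panels, h=1.2500): 77.91024
R(2,0) (trapezoid, 4 panels, h=0.6250): 60.24596
R(1,1) = 77.91024 + (77.91024 − 132.54755)/3 = 59.69780
R(2,1) = 60.24596 + (60.24596 − 77.91024)/3 = 54.35787
R(2,2) = 54.35787 + (54.35787 − 59.69780)/15 = 54.00187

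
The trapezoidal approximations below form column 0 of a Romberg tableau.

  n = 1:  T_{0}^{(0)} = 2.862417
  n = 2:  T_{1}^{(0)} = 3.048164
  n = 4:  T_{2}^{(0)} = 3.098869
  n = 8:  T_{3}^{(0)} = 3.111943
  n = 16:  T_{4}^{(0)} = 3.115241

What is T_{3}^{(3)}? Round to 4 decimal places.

3.1163

T_{1}^{(1)} = 3.048164 + (3.048164 − 2.862417)/3 = 3.110080
T_{2}^{(1)} = 3.098869 + (3.098869 − 3.048164)/3 = 3.115771
T_{3}^{(1)} = 3.111943 + (3.111943 − 3.098869)/3 = 3.116301
T_{2}^{(2)} = 3.115771 + (3.115771 − 3.110080)/15 = 3.116150
T_{3}^{(2)} = 3.116301 + (3.116301 − 3.115771)/15 = 3.116336
T_{3}^{(3)} = 3.116336 + (3.116336 − 3.116150)/63 = 3.116339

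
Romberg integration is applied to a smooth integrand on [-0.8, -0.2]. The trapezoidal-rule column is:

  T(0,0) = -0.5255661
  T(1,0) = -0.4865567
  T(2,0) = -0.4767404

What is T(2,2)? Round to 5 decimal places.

T(1,1) = (4·(-0.4865567) − (-0.5255661)) / 3 = -0.4735536
T(2,1) = -0.4767404 + (-0.4767404 − (-0.4865567))/3 = -0.4734683
T(2,2) = -0.4734683 + (-0.4734683 − (-0.4735536))/15 = -0.4734626

-0.47346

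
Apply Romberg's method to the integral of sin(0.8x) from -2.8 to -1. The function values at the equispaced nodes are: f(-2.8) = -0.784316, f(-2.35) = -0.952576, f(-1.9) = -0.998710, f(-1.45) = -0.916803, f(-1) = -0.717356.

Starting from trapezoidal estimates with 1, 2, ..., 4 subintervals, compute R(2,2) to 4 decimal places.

-1.6463

R(0,0) (trapezoid, 1 panel, h=1.8000): -1.351505
R(1,0) (trapezoid, 2 panels, h=0.9000): -1.574591
R(2,0) (trapezoid, 4 panels, h=0.4500): -1.628516
R(1,1) = -1.574591 + (-1.574591 − (-1.351505))/3 = -1.648953
R(2,1) = -1.628516 + (-1.628516 − (-1.574591))/3 = -1.646491
R(2,2) = -1.646491 + (-1.646491 − (-1.648953))/15 = -1.646327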